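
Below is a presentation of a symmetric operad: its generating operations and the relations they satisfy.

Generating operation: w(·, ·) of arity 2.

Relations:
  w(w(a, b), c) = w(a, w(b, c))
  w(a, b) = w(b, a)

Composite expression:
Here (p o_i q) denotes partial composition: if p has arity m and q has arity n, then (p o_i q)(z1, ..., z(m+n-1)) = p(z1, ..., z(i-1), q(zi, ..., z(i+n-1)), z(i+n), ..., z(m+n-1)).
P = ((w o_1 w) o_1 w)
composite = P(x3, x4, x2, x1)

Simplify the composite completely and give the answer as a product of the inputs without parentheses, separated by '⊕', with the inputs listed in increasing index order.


x1 ⊕ x2 ⊕ x3 ⊕ x4


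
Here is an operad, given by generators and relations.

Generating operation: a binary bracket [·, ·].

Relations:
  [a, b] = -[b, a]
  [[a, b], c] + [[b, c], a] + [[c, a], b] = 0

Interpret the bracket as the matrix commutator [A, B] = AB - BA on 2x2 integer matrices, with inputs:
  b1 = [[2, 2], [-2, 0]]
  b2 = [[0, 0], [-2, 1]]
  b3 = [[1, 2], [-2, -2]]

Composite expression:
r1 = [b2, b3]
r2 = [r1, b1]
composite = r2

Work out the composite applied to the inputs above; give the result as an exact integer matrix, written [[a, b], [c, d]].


[[20, 20], [0, -20]]

[b2, b3] = [[4, -2], [-8, -4]]
[[b2, b3], b1] = [[20, 20], [0, -20]]


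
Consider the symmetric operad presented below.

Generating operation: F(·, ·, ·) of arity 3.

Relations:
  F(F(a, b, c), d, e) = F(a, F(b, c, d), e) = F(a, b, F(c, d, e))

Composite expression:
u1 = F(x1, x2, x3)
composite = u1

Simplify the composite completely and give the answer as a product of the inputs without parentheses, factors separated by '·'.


x1 · x2 · x3

The F-tree's shape is irrelevant; the x-reading-order decides.
F(x1, x2, x3) linearizes to x1 · x2 · x3


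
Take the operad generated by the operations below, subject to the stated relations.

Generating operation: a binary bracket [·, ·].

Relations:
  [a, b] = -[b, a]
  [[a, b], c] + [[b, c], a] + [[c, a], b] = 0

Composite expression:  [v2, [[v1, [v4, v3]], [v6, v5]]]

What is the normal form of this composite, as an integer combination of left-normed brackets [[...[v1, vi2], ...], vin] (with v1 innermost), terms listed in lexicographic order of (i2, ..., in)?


Left-normed coefficients sit on the v1-initial expansion words.
Composite bracket: [v2, [[v1, [v4, v3]], [v6, v5]]]
Full expansion: 32 signed words from ab - ba (2^5 = 32).
Coefficients come from the v1-initial words:
  word v1v3v4v5v6v2 has sign -1, contributing -[[[[[v1, v3], v4], v5], v6], v2]
  word v1v3v4v6v5v2 has sign +1, contributing +[[[[[v1, v3], v4], v6], v5], v2]
  word v1v4v3v5v6v2 has sign +1, contributing +[[[[[v1, v4], v3], v5], v6], v2]
  word v1v4v3v6v5v2 has sign -1, contributing -[[[[[v1, v4], v3], v6], v5], v2]

-[[[[[v1, v3], v4], v5], v6], v2] + [[[[[v1, v3], v4], v6], v5], v2] + [[[[[v1, v4], v3], v5], v6], v2] - [[[[[v1, v4], v3], v6], v5], v2]


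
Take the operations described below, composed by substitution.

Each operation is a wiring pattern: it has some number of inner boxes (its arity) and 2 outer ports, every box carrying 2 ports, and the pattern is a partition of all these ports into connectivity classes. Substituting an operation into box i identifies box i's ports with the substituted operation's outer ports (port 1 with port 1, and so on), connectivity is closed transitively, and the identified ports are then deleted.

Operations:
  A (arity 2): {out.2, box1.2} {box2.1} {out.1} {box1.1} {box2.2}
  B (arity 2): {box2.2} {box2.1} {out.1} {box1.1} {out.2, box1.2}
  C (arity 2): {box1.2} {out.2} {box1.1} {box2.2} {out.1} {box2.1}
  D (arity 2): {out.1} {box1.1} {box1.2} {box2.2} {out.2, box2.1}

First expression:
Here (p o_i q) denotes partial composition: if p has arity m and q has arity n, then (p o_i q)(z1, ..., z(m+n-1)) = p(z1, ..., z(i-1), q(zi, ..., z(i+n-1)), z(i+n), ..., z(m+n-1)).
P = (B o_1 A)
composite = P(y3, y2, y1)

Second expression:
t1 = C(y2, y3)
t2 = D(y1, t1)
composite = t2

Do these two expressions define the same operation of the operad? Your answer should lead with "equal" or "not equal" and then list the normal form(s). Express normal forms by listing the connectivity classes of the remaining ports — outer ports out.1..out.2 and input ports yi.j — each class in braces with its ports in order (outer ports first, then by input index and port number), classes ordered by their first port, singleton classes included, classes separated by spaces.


The first composite normalizes to {out.1} {out.2, y3.2} {y1.1} {y1.2} {y2.1} {y2.2} {y3.1}
The second composite normalizes to {out.1} {out.2} {y1.1} {y1.2} {y2.1} {y2.2} {y3.1} {y3.2}
No match — not equal.

not equal; first: {out.1} {out.2, y3.2} {y1.1} {y1.2} {y2.1} {y2.2} {y3.1}; second: {out.1} {out.2} {y1.1} {y1.2} {y2.1} {y2.2} {y3.1} {y3.2}


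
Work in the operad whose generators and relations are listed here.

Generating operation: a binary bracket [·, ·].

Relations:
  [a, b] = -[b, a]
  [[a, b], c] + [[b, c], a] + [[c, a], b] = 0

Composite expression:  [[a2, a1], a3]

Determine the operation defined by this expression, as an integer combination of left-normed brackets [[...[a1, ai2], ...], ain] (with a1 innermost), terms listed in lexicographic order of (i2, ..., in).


-[[a1, a2], a3]

Left-normed coefficients sit on the a1-initial expansion words.
Composite bracket: [[a2, a1], a3]
Expanding via [a, b] = ab - ba: 4 signed words (2^2 = 4).
Coefficients come from the a1-initial words:
  sign of a1a2a3 is -1, so it contributes -[[a1, a2], a3]


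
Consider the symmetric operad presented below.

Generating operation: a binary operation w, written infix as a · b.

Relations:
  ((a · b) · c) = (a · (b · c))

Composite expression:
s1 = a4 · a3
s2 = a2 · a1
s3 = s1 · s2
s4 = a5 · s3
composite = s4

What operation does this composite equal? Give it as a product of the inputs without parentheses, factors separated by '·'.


a5 · a4 · a3 · a2 · a1

All parenthesizations of w agree; list the a-inputs left to right.
(a4 · a3) flattens to a4 · a3
(a2 · a1) flattens to a2 · a1
((a4 · a3) · (a2 · a1)) flattens to a4 · a3 · a2 · a1
(a5 · ((a4 · a3) · (a2 · a1))) flattens to a5 · a4 · a3 · a2 · a1


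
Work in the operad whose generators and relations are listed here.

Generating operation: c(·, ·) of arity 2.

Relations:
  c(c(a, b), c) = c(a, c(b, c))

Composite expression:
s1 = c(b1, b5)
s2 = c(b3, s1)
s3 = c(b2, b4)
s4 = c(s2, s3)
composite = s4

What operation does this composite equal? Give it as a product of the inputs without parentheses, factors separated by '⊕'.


b3 ⊕ b1 ⊕ b5 ⊕ b2 ⊕ b4

Key point: c is associative — brackets drop, the b-order remains.
c(b1, b5) spells out as b1 ⊕ b5
c(b3, c(b1, b5)) spells out as b3 ⊕ b1 ⊕ b5
c(b2, b4) spells out as b2 ⊕ b4
c(c(b3, c(b1, b5)), c(b2, b4)) spells out as b3 ⊕ b1 ⊕ b5 ⊕ b2 ⊕ b4


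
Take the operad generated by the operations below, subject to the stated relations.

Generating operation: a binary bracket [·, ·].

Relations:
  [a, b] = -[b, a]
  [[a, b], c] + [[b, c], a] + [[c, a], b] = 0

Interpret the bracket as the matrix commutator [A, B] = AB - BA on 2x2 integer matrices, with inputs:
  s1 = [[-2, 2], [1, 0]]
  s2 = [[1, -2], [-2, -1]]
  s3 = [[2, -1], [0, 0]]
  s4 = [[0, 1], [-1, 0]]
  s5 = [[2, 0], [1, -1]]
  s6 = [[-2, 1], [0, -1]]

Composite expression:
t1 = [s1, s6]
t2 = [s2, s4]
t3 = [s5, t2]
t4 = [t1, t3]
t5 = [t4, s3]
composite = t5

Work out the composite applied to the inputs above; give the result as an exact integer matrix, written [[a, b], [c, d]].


[[8, 12], [16, -8]]

[s1, s6] = [[-1, 0], [-1, 1]]
[s2, s4] = [[4, 2], [2, -4]]
[s5, [s2, s4]] = [[-2, 6], [2, 2]]
[[s1, s6], [s5, [s2, s4]]] = [[6, -12], [8, -6]]
[[[s1, s6], [s5, [s2, s4]]], s3] = [[8, 12], [16, -8]]


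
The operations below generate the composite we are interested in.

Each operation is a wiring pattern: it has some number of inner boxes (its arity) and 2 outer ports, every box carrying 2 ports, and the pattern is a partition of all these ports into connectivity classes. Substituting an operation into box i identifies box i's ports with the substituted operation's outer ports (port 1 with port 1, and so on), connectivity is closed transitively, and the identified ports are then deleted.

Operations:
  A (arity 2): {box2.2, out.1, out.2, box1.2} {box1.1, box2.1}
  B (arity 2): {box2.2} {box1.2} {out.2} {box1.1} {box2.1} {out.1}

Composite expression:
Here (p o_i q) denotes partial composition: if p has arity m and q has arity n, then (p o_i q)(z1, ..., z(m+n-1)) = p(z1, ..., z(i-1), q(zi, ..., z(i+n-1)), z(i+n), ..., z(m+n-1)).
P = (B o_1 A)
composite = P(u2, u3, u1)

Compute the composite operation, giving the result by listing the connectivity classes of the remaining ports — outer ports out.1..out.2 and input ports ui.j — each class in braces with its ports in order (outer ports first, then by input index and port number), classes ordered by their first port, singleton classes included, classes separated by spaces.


Substituting into B glues patterns; closure does the rest.
composing A on (u2, u3), with out.j its own outer ports: {out.1, out.2, u2.2, u3.2} {u2.1, u3.1}
composing B on (u2, u3, u1), with out.j its own outer ports: {out.1} {out.2} {u1.1} {u1.2} {u2.1, u3.1} {u2.2, u3.2}

{out.1} {out.2} {u1.1} {u1.2} {u2.1, u3.1} {u2.2, u3.2}


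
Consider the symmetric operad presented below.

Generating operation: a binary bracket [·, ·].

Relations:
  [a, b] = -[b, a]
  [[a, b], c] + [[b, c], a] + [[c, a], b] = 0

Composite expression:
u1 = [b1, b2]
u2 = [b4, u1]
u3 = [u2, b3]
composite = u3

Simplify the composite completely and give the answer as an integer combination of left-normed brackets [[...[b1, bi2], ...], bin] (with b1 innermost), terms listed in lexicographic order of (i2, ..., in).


-[[[b1, b2], b4], b3]


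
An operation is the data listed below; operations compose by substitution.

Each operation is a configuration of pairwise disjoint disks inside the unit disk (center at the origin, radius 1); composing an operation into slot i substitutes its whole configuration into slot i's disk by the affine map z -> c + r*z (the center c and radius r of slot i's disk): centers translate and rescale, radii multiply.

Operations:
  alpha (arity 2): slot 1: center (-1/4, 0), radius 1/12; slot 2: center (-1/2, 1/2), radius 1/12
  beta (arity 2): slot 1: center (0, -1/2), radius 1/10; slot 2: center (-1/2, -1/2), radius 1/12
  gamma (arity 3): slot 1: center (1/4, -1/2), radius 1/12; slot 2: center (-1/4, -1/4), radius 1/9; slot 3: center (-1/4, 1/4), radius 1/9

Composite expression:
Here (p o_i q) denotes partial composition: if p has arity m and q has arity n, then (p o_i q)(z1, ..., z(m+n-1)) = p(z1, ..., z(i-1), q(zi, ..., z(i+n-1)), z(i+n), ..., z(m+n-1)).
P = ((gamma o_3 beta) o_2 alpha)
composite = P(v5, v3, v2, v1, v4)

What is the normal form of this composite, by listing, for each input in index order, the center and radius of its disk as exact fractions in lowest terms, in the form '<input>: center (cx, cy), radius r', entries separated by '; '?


v1: center (-1/4, 7/36), radius 1/90; v2: center (-11/36, -7/36), radius 1/108; v3: center (-5/18, -1/4), radius 1/108; v4: center (-11/36, 7/36), radius 1/108; v5: center (1/4, -1/2), radius 1/12

Below gamma, radii multiply path by path; the v-disk centers shift.
v5: after 1 affine step, its disk has center (1/4, -1/2), radius 1/12
v3: after 2 affine steps, its disk has center (-5/18, -1/4), radius 1/108
v2: after 2 affine steps, its disk has center (-11/36, -7/36), radius 1/108
v1: after 2 affine steps, its disk has center (-1/4, 7/36), radius 1/90
v4: after 2 affine steps, its disk has center (-11/36, 7/36), radius 1/108


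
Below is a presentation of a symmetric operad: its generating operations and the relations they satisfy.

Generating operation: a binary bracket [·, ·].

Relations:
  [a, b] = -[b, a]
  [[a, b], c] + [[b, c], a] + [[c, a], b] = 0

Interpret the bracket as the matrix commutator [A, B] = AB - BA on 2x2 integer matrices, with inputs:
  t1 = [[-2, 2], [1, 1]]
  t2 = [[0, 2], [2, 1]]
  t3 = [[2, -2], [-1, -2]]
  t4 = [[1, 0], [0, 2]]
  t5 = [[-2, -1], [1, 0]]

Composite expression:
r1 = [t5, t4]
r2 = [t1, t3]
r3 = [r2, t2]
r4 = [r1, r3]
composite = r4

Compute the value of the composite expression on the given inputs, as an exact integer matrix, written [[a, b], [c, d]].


[t5, t4] = [[0, -1], [-1, 0]]
[t1, t3] = [[0, -2], [1, 0]]
[[t1, t3], t2] = [[-6, -2], [-1, 6]]
[[t5, t4], [[t1, t3], t2]] = [[-1, -12], [12, 1]]

[[-1, -12], [12, 1]]


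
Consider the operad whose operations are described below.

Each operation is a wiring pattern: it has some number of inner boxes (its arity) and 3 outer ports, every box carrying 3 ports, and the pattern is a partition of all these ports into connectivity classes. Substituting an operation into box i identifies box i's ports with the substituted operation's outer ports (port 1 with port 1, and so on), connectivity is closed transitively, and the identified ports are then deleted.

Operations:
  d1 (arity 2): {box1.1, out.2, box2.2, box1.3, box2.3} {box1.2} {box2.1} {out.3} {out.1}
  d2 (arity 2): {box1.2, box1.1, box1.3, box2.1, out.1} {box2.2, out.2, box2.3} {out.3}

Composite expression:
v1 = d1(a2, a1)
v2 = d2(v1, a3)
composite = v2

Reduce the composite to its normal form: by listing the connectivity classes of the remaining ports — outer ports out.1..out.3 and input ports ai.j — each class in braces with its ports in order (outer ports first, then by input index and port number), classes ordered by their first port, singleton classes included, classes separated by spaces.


Reachability decides: close wires over d2-identified ports.
after d1, the pattern on (a2, a1) reads {out.1} {out.2, a1.2, a1.3, a2.1, a2.3} {out.3} {a1.1} {a2.2} (out.j = its outer ports)
after d2, the pattern on (a2, a1, a3) reads {out.1, a1.2, a1.3, a2.1, a2.3, a3.1} {out.2, a3.2, a3.3} {out.3} {a1.1} {a2.2} (out.j = its outer ports)

{out.1, a1.2, a1.3, a2.1, a2.3, a3.1} {out.2, a3.2, a3.3} {out.3} {a1.1} {a2.2}


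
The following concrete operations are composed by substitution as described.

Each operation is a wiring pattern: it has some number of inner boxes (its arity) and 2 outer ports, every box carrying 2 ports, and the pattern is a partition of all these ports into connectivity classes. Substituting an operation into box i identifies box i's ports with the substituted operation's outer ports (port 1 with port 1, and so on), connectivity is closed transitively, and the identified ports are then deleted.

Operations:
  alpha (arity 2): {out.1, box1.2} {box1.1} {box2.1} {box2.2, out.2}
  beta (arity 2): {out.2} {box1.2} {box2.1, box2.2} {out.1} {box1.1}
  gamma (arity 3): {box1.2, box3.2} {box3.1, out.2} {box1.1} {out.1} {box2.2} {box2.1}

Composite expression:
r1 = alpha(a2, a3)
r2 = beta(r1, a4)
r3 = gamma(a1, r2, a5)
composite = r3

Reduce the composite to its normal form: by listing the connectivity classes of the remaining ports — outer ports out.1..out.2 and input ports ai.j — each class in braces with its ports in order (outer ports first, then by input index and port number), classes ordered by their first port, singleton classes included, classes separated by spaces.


{out.1} {out.2, a5.1} {a1.1} {a1.2, a5.2} {a2.1} {a2.2} {a3.1} {a3.2} {a4.1, a4.2}

After gluing at gamma, chains via deleted ports link the a-ports.
the subtree at alpha composes to {out.1, a2.2} {out.2, a3.2} {a2.1} {a3.1} on (a2, a3); out.j = own outer ports
the subtree at beta composes to {out.1} {out.2} {a2.1} {a2.2} {a3.1} {a3.2} {a4.1, a4.2} on (a2, a3, a4); out.j = own outer ports
the subtree at gamma composes to {out.1} {out.2, a5.1} {a1.1} {a1.2, a5.2} {a2.1} {a2.2} {a3.1} {a3.2} {a4.1, a4.2} on (a1, a2, a3, a4, a5); out.j = own outer ports


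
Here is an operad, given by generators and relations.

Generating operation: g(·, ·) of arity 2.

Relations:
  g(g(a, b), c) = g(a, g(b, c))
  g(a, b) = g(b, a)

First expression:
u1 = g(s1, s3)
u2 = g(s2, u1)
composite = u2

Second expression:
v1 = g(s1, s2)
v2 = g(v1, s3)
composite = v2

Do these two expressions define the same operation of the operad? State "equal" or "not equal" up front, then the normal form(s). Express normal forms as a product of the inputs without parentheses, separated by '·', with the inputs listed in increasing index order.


Reducing the first expression gives s1 · s2 · s3
Reducing the second expression gives s1 · s2 · s3
Identical normal forms: equal.

equal; both compose to s1 · s2 · s3


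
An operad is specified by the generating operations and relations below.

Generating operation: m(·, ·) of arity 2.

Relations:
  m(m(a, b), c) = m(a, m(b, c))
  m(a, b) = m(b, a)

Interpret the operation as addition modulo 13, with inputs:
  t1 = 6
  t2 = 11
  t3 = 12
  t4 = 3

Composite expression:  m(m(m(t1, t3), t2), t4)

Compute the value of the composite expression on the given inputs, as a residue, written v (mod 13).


6 (mod 13)

m(t1, t3) = 5
m(m(t1, t3), t2) = 3
m(m(m(t1, t3), t2), t4) = 6


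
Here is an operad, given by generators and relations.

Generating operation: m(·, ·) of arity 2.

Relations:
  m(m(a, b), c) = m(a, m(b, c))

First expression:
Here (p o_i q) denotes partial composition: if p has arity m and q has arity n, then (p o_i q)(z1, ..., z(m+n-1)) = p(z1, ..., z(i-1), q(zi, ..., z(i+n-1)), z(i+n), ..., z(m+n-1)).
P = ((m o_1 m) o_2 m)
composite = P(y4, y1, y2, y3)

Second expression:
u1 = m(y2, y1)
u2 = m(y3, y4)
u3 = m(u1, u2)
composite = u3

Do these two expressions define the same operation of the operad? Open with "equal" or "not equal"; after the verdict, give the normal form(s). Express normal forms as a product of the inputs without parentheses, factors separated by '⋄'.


The first expression reduces to y4 ⋄ y1 ⋄ y2 ⋄ y3
The second expression reduces to y2 ⋄ y1 ⋄ y3 ⋄ y4
The forms do not match — not equal.

not equal: they reduce to y4 ⋄ y1 ⋄ y2 ⋄ y3 and y2 ⋄ y1 ⋄ y3 ⋄ y4


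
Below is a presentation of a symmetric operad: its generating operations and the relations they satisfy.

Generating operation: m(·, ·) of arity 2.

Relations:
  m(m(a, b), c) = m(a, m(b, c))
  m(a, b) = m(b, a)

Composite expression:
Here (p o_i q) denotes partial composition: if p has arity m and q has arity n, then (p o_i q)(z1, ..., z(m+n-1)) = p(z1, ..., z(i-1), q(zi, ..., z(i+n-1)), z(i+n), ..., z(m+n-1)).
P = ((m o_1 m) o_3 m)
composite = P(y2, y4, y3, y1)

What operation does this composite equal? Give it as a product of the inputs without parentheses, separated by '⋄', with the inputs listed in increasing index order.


y1 ⋄ y2 ⋄ y3 ⋄ y4


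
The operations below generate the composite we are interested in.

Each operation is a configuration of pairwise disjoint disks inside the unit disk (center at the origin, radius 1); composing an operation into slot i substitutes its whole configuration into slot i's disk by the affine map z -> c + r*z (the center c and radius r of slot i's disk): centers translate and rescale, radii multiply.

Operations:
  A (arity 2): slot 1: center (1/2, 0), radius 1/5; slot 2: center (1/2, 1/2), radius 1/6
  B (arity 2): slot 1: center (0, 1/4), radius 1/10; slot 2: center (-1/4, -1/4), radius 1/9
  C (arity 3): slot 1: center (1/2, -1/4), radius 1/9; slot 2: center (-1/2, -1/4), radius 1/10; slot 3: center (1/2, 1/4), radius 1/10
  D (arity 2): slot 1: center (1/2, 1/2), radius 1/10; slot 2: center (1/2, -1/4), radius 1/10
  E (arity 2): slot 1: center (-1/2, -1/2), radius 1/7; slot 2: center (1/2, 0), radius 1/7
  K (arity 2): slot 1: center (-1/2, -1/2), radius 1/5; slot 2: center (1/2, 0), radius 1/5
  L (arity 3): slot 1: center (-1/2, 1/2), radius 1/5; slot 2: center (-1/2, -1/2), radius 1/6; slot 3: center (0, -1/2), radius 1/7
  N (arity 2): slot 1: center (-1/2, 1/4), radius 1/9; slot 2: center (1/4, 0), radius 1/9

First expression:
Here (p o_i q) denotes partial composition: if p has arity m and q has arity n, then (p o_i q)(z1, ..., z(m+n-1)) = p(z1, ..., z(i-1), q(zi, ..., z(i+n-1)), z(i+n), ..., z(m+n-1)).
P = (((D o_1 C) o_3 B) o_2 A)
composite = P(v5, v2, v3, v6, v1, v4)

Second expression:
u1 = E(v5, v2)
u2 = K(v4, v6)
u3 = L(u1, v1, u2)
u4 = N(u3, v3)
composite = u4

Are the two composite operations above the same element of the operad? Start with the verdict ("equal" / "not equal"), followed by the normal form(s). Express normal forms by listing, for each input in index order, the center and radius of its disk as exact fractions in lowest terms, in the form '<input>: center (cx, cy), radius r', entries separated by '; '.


not equal — first v1: center (219/400, 209/400), radius 1/900; v2: center (91/200, 19/40), radius 1/500; v3: center (91/200, 12/25), radius 1/600; v4: center (1/2, -1/4), radius 1/10; v5: center (11/20, 19/40), radius 1/90; v6: center (11/20, 211/400), radius 1/1000, second v1: center (-5/9, 7/36), radius 1/54; v2: center (-49/90, 11/36), radius 1/315; v3: center (1/4, 0), radius 1/9; v4: center (-32/63, 47/252), radius 1/315; v5: center (-17/30, 53/180), radius 1/315; v6: center (-31/63, 7/36), radius 1/315

Normal form of the first expression: v1: center (219/400, 209/400), radius 1/900; v2: center (91/200, 19/40), radius 1/500; v3: center (91/200, 12/25), radius 1/600; v4: center (1/2, -1/4), radius 1/10; v5: center (11/20, 19/40), radius 1/90; v6: center (11/20, 211/400), radius 1/1000
Normal form of the second expression: v1: center (-5/9, 7/36), radius 1/54; v2: center (-49/90, 11/36), radius 1/315; v3: center (1/4, 0), radius 1/9; v4: center (-32/63, 47/252), radius 1/315; v5: center (-17/30, 53/180), radius 1/315; v6: center (-31/63, 7/36), radius 1/315
Distinct normal forms: not equal.


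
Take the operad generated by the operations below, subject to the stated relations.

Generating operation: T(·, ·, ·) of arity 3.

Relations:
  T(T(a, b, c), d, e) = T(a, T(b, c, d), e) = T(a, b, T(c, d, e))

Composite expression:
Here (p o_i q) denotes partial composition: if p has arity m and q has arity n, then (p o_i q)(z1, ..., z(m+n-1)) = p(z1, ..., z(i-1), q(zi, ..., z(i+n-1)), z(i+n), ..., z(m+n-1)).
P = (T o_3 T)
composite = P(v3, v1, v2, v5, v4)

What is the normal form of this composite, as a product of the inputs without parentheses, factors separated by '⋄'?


v3 ⋄ v1 ⋄ v2 ⋄ v5 ⋄ v4


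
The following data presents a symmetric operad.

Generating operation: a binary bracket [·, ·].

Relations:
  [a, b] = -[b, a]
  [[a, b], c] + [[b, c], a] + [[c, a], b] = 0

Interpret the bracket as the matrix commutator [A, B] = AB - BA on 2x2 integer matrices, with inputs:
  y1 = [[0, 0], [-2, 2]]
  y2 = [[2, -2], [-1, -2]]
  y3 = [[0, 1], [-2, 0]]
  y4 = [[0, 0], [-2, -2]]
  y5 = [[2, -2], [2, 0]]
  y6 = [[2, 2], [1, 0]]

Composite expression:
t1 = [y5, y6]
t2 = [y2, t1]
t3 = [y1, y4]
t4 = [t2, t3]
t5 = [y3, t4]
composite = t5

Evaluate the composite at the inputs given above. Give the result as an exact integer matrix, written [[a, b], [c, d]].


[[64, 128], [256, -64]]

[y5, y6] = [[-6, 8], [2, 6]]
[y2, [y5, y6]] = [[4, 8], [4, -4]]
[y1, y4] = [[0, 0], [-8, 0]]
[[y2, [y5, y6]], [y1, y4]] = [[-64, 0], [64, 64]]
[y3, [[y2, [y5, y6]], [y1, y4]]] = [[64, 128], [256, -64]]


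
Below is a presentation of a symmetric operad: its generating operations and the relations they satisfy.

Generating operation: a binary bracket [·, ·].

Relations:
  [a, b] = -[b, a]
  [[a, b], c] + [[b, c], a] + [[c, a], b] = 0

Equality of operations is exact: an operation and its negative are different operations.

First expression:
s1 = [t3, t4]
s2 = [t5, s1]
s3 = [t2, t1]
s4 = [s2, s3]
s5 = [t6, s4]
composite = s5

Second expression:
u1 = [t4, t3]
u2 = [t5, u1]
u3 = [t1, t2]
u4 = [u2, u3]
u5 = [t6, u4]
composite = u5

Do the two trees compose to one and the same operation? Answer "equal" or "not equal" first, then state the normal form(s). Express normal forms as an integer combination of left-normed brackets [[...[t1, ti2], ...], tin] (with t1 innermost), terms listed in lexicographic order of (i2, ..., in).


equal: each reduces to [[[[[t1, t2], t3], t4], t5], t6] - [[[[[t1, t2], t4], t3], t5], t6] - [[[[[t1, t2], t5], t3], t4], t6] + [[[[[t1, t2], t5], t4], t3], t6]

The first expression reduces to [[[[[t1, t2], t3], t4], t5], t6] - [[[[[t1, t2], t4], t3], t5], t6] - [[[[[t1, t2], t5], t3], t4], t6] + [[[[[t1, t2], t5], t4], t3], t6]
The second expression reduces to [[[[[t1, t2], t3], t4], t5], t6] - [[[[[t1, t2], t4], t3], t5], t6] - [[[[[t1, t2], t5], t3], t4], t6] + [[[[[t1, t2], t5], t4], t3], t6]
The normal forms match — equal.


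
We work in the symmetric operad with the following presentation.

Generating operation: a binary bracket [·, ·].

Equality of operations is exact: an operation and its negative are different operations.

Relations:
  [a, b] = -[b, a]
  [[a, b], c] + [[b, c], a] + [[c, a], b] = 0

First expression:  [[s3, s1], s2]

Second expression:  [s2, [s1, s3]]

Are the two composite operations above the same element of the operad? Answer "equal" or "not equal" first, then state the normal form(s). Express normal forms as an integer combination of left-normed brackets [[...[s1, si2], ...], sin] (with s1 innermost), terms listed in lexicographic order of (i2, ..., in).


equal; both compose to -[[s1, s3], s2]

In normal form, the first expression is -[[s1, s3], s2]
In normal form, the second expression is -[[s1, s3], s2]
Same normal form: equal.


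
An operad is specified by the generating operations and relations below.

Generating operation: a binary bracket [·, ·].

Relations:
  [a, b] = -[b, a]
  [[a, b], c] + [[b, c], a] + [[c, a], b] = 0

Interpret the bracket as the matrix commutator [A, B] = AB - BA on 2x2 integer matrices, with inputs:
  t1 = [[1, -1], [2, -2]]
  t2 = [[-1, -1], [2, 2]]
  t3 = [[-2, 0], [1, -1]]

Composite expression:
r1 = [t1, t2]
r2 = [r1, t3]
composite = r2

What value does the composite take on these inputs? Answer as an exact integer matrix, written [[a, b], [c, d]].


[t1, t2] = [[0, -6], [-12, 0]]
[[t1, t2], t3] = [[-6, -6], [12, 6]]

[[-6, -6], [12, 6]]


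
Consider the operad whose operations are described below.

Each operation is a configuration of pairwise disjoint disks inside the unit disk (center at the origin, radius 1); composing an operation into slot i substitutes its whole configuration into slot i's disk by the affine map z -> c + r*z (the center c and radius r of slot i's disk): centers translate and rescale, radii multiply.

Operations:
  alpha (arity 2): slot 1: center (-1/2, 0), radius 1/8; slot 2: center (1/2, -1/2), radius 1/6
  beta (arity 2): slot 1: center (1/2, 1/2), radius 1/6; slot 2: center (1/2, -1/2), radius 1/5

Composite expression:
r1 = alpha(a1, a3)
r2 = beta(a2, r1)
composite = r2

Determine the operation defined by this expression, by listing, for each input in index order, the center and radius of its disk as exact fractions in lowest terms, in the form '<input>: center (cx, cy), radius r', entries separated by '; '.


Each a-disk chains the slot maps above it in beta; radii multiply.
for a2, the 1-step affine chain lands on center (1/2, 1/2), radius 1/6
for a1, the 2-step affine chain lands on center (2/5, -1/2), radius 1/40
for a3, the 2-step affine chain lands on center (3/5, -3/5), radius 1/30

a1: center (2/5, -1/2), radius 1/40; a2: center (1/2, 1/2), radius 1/6; a3: center (3/5, -3/5), radius 1/30


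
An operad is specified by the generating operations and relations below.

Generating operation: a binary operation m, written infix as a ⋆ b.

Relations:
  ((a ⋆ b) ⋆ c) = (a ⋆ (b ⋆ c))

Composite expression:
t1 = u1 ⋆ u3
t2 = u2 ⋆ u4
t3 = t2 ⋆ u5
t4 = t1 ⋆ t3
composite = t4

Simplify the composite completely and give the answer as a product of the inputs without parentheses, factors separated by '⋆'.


u1 ⋆ u3 ⋆ u2 ⋆ u4 ⋆ u5

Under associativity of m, the answer is the u's in reading order.
(u1 ⋆ u3) linearizes to u1 ⋆ u3
(u2 ⋆ u4) linearizes to u2 ⋆ u4
((u2 ⋆ u4) ⋆ u5) linearizes to u2 ⋆ u4 ⋆ u5
((u1 ⋆ u3) ⋆ ((u2 ⋆ u4) ⋆ u5)) linearizes to u1 ⋆ u3 ⋆ u2 ⋆ u4 ⋆ u5


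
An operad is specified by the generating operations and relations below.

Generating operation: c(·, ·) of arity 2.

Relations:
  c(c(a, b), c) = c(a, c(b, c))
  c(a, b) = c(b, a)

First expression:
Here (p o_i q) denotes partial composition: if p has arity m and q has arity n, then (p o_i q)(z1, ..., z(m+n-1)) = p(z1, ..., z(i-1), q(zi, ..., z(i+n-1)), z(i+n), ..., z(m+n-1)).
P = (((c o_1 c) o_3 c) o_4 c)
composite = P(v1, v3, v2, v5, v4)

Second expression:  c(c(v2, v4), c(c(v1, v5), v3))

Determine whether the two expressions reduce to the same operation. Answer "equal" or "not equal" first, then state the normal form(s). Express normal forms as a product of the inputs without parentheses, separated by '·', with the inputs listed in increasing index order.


equal — both sides give v1 · v2 · v3 · v4 · v5

Reducing the first expression gives v1 · v2 · v3 · v4 · v5
Reducing the second expression gives v1 · v2 · v3 · v4 · v5
Both agree, so they are equal.


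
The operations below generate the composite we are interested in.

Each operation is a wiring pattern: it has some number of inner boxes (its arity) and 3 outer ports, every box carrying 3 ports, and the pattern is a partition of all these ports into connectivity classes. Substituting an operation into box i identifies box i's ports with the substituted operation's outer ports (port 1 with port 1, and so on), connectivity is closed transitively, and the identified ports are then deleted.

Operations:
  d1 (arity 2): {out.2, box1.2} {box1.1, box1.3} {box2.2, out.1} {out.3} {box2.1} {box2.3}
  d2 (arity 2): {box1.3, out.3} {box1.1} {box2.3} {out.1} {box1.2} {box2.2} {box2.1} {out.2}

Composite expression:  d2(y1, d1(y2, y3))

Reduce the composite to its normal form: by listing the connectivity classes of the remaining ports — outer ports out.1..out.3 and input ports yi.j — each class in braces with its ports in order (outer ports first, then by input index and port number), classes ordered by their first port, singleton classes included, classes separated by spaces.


{out.1} {out.2} {out.3, y1.3} {y1.1} {y1.2} {y2.1, y2.3} {y2.2} {y3.1} {y3.2} {y3.3}

Connectivity passes through glued d2-boundaries; trace each wire chain.
the subtree at d1 composes to {out.1, y3.2} {out.2, y2.2} {out.3} {y2.1, y2.3} {y3.1} {y3.3} on (y2, y3); out.j = own outer ports
the subtree at d2 composes to {out.1} {out.2} {out.3, y1.3} {y1.1} {y1.2} {y2.1, y2.3} {y2.2} {y3.1} {y3.2} {y3.3} on (y1, y2, y3); out.j = own outer ports


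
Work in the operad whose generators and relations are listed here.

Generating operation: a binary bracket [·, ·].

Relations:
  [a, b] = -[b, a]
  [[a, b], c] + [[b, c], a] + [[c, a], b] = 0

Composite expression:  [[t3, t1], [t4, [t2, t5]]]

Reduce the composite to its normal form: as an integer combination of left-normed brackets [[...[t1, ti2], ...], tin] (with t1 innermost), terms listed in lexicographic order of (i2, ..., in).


[[[[t1, t3], t2], t5], t4] - [[[[t1, t3], t4], t2], t5] + [[[[t1, t3], t4], t5], t2] - [[[[t1, t3], t5], t2], t4]

Skip Jacobi rewriting: expand, keep t1-initial words, read off terms.
Composite bracket: [[t3, t1], [t4, [t2, t5]]]
Full expansion: 16 signed words from ab - ba (2^4 = 16).
Keep just the words that open with t1:
  t1t3t2t5t4 (sign +1) contributes +[[[[t1, t3], t2], t5], t4]
  t1t3t4t2t5 (sign -1) contributes -[[[[t1, t3], t4], t2], t5]
  t1t3t4t5t2 (sign +1) contributes +[[[[t1, t3], t4], t5], t2]
  t1t3t5t2t4 (sign -1) contributes -[[[[t1, t3], t5], t2], t4]


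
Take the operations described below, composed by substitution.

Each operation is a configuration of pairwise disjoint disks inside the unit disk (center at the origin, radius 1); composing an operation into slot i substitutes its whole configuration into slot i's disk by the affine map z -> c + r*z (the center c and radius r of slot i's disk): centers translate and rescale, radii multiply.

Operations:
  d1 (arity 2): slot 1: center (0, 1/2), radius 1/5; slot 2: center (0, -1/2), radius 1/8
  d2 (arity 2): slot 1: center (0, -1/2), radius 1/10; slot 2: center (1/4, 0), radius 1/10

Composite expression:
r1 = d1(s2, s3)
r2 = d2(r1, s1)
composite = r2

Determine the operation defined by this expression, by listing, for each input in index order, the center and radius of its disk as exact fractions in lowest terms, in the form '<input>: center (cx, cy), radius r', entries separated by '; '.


s1: center (1/4, 0), radius 1/10; s2: center (0, -9/20), radius 1/50; s3: center (0, -11/20), radius 1/80

Follow each s-input down from d2: c' goes to c + r*c', radius to r*r'.
s2: after 2 affine steps, its disk has center (0, -9/20), radius 1/50
s3: after 2 affine steps, its disk has center (0, -11/20), radius 1/80
s1: after 1 affine step, its disk has center (1/4, 0), radius 1/10


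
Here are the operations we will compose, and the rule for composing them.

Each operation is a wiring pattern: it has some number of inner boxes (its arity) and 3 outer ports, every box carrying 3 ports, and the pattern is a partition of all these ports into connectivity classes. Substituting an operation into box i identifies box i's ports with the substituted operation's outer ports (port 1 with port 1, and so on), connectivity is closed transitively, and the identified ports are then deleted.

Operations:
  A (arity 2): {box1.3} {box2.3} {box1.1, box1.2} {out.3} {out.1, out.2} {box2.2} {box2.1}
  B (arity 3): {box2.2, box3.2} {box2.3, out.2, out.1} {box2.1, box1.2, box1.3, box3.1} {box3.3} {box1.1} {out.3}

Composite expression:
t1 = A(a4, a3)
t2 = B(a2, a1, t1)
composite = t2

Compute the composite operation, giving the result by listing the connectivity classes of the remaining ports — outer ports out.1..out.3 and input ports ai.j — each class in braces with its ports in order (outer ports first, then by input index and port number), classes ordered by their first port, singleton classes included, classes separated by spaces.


{out.1, out.2, a1.3} {out.3} {a1.1, a1.2, a2.2, a2.3} {a2.1} {a3.1} {a3.2} {a3.3} {a4.1, a4.2} {a4.3}

Two ports join when wires chain via B-identified ports.
through A, on inputs (a4, a3): {out.1, out.2} {out.3} {a3.1} {a3.2} {a3.3} {a4.1, a4.2} {a4.3} (out.j = stage outer ports)
through B, on inputs (a2, a1, a4, a3): {out.1, out.2, a1.3} {out.3} {a1.1, a1.2, a2.2, a2.3} {a2.1} {a3.1} {a3.2} {a3.3} {a4.1, a4.2} {a4.3} (out.j = stage outer ports)


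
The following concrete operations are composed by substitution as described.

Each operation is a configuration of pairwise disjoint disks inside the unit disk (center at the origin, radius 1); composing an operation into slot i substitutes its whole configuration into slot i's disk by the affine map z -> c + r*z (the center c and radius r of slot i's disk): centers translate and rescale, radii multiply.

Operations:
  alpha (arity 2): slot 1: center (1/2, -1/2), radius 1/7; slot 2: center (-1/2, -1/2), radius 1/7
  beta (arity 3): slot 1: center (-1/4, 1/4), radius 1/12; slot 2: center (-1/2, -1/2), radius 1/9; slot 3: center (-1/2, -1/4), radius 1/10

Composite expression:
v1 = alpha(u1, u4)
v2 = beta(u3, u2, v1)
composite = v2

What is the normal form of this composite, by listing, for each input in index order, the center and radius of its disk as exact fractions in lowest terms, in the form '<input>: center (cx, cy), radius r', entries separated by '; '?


u1: center (-9/20, -3/10), radius 1/70; u2: center (-1/2, -1/2), radius 1/9; u3: center (-1/4, 1/4), radius 1/12; u4: center (-11/20, -3/10), radius 1/70

Affine substitution under beta: radii multiply and u-centers shift.
for u3, the 1-step affine chain lands on center (-1/4, 1/4), radius 1/12
for u2, the 1-step affine chain lands on center (-1/2, -1/2), radius 1/9
for u1, the 2-step affine chain lands on center (-9/20, -3/10), radius 1/70
for u4, the 2-step affine chain lands on center (-11/20, -3/10), radius 1/70


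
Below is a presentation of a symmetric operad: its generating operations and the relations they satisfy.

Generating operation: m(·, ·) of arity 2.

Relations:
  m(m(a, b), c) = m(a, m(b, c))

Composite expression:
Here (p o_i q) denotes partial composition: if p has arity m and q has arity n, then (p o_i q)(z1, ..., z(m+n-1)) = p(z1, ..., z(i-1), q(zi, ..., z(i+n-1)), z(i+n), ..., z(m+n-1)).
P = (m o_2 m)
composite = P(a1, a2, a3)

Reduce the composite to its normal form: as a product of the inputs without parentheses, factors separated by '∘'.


a1 ∘ a2 ∘ a3

The m-tree's shape is irrelevant; the a-reading-order decides.
m(a2, a3) spells out as a2 ∘ a3
m(a1, m(a2, a3)) spells out as a1 ∘ a2 ∘ a3


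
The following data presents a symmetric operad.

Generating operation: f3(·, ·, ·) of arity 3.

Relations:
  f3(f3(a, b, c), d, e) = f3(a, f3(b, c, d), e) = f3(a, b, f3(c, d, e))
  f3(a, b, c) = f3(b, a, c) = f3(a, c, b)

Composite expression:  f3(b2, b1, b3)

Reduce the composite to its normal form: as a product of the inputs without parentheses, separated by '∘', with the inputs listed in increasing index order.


With f3 associative and commutative, the b-input set is all that matters.
f3(b2, b1, b3) unparenthesizes to b2 ∘ b1 ∘ b3
rearranged into index order: b1 ∘ b2 ∘ b3

b1 ∘ b2 ∘ b3


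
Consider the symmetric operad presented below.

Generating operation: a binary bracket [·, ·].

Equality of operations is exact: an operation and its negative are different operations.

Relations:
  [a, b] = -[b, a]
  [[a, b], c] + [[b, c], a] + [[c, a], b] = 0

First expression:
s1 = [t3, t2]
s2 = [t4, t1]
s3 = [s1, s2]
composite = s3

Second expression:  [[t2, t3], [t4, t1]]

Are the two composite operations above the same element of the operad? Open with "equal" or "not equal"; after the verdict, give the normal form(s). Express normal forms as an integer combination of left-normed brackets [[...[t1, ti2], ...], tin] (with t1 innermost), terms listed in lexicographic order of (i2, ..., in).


not equal: they reduce to -[[[t1, t4], t2], t3] + [[[t1, t4], t3], t2] and [[[t1, t4], t2], t3] - [[[t1, t4], t3], t2]

Reducing the first expression gives -[[[t1, t4], t2], t3] + [[[t1, t4], t3], t2]
Reducing the second expression gives [[[t1, t4], t2], t3] - [[[t1, t4], t3], t2]
No match — not equal.


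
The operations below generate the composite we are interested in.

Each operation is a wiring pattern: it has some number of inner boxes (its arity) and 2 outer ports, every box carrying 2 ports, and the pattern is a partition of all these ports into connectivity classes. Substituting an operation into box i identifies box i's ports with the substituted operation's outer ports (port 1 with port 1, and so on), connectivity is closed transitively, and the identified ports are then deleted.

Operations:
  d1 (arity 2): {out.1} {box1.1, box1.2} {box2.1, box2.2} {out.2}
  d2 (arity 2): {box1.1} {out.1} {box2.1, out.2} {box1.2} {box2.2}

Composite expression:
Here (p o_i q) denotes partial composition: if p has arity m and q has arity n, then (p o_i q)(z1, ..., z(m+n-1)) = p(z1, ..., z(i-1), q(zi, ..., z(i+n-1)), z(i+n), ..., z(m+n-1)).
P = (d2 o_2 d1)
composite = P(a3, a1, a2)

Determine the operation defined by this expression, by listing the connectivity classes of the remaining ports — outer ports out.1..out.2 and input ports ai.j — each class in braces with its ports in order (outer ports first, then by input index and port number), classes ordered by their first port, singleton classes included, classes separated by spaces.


{out.1} {out.2} {a1.1, a1.2} {a2.1, a2.2} {a3.1} {a3.2}

Reachability decides: close wires over d2-identified ports.
composing d1 on (a1, a2), with out.j its own outer ports: {out.1} {out.2} {a1.1, a1.2} {a2.1, a2.2}
composing d2 on (a3, a1, a2), with out.j its own outer ports: {out.1} {out.2} {a1.1, a1.2} {a2.1, a2.2} {a3.1} {a3.2}


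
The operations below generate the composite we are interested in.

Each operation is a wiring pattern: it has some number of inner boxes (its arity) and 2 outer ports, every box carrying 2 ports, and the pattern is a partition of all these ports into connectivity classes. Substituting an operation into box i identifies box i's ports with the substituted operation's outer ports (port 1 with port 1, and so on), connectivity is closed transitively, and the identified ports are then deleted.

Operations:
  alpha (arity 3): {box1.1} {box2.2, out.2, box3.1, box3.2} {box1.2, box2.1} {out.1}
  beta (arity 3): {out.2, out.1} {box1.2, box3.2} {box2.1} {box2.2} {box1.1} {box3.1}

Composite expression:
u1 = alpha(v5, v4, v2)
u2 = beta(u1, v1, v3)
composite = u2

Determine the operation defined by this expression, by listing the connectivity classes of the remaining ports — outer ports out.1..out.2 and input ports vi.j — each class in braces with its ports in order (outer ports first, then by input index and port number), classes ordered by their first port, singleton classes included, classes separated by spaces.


Reachability decides: close wires over beta-identified ports.
through alpha, on inputs (v5, v4, v2): {out.1} {out.2, v2.1, v2.2, v4.2} {v4.1, v5.2} {v5.1} (out.j = stage outer ports)
through beta, on inputs (v5, v4, v2, v1, v3): {out.1, out.2} {v1.1} {v1.2} {v2.1, v2.2, v3.2, v4.2} {v3.1} {v4.1, v5.2} {v5.1} (out.j = stage outer ports)

{out.1, out.2} {v1.1} {v1.2} {v2.1, v2.2, v3.2, v4.2} {v3.1} {v4.1, v5.2} {v5.1}
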